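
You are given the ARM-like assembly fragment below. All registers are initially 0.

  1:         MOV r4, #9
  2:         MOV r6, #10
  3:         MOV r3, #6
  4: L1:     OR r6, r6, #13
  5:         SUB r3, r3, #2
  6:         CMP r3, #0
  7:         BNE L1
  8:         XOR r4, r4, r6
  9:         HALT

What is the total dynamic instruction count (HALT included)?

17

r4=9
r6=10
r3=6
r6=10|13=15
r3=6-2=4
CMP r3, #0  (cmp 4,0)
BNE L1: taken
r6=15|13=15
r3=4-2=2
CMP r3, #0  (cmp 2,0)
BNE L1: taken
r6=15|13=15
r3=2-2=0
CMP r3, #0  (cmp 0,0)
BNE L1: not taken
r4=9^15=6
halt.
Total executed instructions: 17.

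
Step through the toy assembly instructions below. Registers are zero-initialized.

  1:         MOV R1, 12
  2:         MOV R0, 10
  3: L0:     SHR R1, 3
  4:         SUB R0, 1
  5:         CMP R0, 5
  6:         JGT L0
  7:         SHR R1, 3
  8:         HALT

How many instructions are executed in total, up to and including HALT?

24

MOV R1, 12 → R1=12
MOV R0, 10 → R0=10
SHR R1, 3 → R1=12>>3=1
SUB R0, 1 → R0=10-1=9
CMP R0, 5  (cmp 9,5)
JGT L0: taken
SHR R1, 3 → R1=1>>3=0
SUB R0, 1 → R0=9-1=8
CMP R0, 5  (cmp 8,5)
JGT L0: taken
SHR R1, 3 → R1=0>>3=0
SUB R0, 1 → R0=8-1=7
CMP R0, 5  (cmp 7,5)
JGT L0: taken
SHR R1, 3 → R1=0>>3=0
SUB R0, 1 → R0=7-1=6
CMP R0, 5  (cmp 6,5)
JGT L0: taken
SHR R1, 3 → R1=0>>3=0
SUB R0, 1 → R0=6-1=5
CMP R0, 5  (cmp 5,5)
JGT L0: not taken
SHR R1, 3 → R1=0>>3=0
halt.
Total executed instructions: 24.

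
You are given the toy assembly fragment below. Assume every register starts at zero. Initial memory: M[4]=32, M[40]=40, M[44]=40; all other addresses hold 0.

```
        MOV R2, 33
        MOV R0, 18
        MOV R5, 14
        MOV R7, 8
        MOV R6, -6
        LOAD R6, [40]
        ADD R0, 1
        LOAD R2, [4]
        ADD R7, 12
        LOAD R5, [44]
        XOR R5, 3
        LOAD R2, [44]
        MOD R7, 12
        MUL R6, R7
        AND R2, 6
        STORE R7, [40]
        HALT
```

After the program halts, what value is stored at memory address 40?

MOV R2, 33 → R2=33
MOV R0, 18 → R0=18
MOV R5, 14 → R5=14
MOV R7, 8 → R7=8
MOV R6, -6 → R6=-6
LOAD R6, [40] → R6=M[40]=40
ADD R0, 1 → R0=18+1=19
LOAD R2, [4] → R2=M[4]=32
ADD R7, 12 → R7=8+12=20
LOAD R5, [44] → R5=M[44]=40
XOR R5, 3 → R5=40^3=43
LOAD R2, [44] → R2=M[44]=40
MOD R7, 12 → R7=20%12=8
MUL R6, R7 → R6=40*8=320
AND R2, 6 → R2=40&6=0
STORE R7, [40] → M[40]=8
halt.

8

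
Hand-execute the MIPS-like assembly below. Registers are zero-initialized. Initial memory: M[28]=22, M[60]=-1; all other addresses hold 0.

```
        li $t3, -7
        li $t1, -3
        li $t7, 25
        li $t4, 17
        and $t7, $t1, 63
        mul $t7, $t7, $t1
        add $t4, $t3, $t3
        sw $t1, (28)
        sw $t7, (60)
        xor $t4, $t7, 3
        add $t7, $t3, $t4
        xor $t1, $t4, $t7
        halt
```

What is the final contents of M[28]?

-3

li $t3, -7 → $t3=-7
li $t1, -3 → $t1=-3
li $t7, 25 → $t7=25
li $t4, 17 → $t4=17
and $t7, $t1, 63 → $t7=(-3)&63=61
mul $t7, $t7, $t1 → $t7=61*(-3)=-183
add $t4, $t3, $t3 → $t4=(-7)+(-7)=-14
sw $t1, (28) → M[28]=-3
sw $t7, (60) → M[60]=-183
xor $t4, $t7, 3 → $t4=(-183)^3=-182
add $t7, $t3, $t4 → $t7=(-7)+(-182)=-189
xor $t1, $t4, $t7 → $t1=(-182)^(-189)=9
halt.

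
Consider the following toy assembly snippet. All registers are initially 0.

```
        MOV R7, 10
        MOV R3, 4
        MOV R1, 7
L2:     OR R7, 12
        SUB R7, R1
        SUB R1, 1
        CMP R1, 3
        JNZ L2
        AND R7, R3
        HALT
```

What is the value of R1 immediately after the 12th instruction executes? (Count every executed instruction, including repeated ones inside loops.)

5

MOV R7, 10 → R7=10
MOV R3, 4 → R3=4
MOV R1, 7 → R1=7
OR R7, 12 → R7=10|12=14
SUB R7, R1 → R7=14-7=7
SUB R1, 1 → R1=7-1=6
CMP R1, 3  (cmp 6,3)
JNZ L2: taken
OR R7, 12 → R7=7|12=15
SUB R7, R1 → R7=15-6=9
SUB R1, 1 → R1=6-1=5
CMP R1, 3  (cmp 5,3)
After step 12: R1 = 5.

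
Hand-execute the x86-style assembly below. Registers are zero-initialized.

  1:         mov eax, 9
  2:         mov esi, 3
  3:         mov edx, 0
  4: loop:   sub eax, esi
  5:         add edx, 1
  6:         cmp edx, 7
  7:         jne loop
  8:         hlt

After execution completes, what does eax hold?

-12

eax=9
esi=3
edx=0
eax=9-3=6
edx=0+1=1
cmp edx, 7  (cmp 1,7)
jne loop: taken
eax=6-3=3
edx=1+1=2
cmp edx, 7  (cmp 2,7)
jne loop: taken
eax=3-3=0
edx=2+1=3
cmp edx, 7  (cmp 3,7)
jne loop: taken
eax=0-3=-3
edx=3+1=4
cmp edx, 7  (cmp 4,7)
jne loop: taken
eax=(-3)-3=-6
edx=4+1=5
cmp edx, 7  (cmp 5,7)
jne loop: taken
eax=(-6)-3=-9
edx=5+1=6
cmp edx, 7  (cmp 6,7)
jne loop: taken
eax=(-9)-3=-12
edx=6+1=7
cmp edx, 7  (cmp 7,7)
jne loop: not taken
halt.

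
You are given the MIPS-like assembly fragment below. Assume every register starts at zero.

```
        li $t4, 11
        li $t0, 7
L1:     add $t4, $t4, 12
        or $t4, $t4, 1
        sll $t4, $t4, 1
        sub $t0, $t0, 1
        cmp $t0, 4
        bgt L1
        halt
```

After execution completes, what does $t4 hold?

$t4=11
$t0=7
$t4=11+12=23
$t4=23|1=23
$t4=23<<1=46
$t0=7-1=6
cmp $t0, 4  (cmp 6,4)
bgt L1: taken
$t4=46+12=58
$t4=58|1=59
$t4=59<<1=118
$t0=6-1=5
cmp $t0, 4  (cmp 5,4)
bgt L1: taken
$t4=118+12=130
$t4=130|1=131
$t4=131<<1=262
$t0=5-1=4
cmp $t0, 4  (cmp 4,4)
bgt L1: not taken
halt.

262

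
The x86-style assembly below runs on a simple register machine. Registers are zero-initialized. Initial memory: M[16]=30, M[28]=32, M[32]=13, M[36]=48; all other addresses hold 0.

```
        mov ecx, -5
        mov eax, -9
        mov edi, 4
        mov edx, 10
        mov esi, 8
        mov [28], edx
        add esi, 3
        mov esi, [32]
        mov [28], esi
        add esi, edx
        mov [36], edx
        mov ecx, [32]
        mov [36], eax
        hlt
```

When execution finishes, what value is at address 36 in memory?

-9

after mov ecx, -5: ecx=-5
after mov eax, -9: eax=-9
after mov edi, 4: edi=4
after mov edx, 10: edx=10
after mov esi, 8: esi=8
mov [28], edx → M[28]=10
after add esi, 3: esi=8+3=11
after mov esi, [32]: esi=M[32]=13
mov [28], esi → M[28]=13
after add esi, edx: esi=13+10=23
mov [36], edx → M[36]=10
after mov ecx, [32]: ecx=M[32]=13
mov [36], eax → M[36]=-9
halt.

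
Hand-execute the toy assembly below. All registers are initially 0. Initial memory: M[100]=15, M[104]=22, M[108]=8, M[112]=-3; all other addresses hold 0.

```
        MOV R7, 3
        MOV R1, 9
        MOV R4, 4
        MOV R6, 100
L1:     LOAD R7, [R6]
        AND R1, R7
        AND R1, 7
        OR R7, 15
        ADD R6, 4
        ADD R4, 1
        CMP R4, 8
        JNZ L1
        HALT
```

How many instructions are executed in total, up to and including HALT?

37

after MOV R7, 3: R7=3
after MOV R1, 9: R1=9
after MOV R4, 4: R4=4
after MOV R6, 100: R6=100
after LOAD R7, [R6]: R7=M[100]=15
after AND R1, R7: R1=9&15=9
after AND R1, 7: R1=9&7=1
after OR R7, 15: R7=15|15=15
after ADD R6, 4: R6=100+4=104
after ADD R4, 1: R4=4+1=5
CMP R4, 8  (cmp 5,8)
JNZ L1: taken
after LOAD R7, [R6]: R7=M[104]=22
after AND R1, R7: R1=1&22=0
after AND R1, 7: R1=0&7=0
after OR R7, 15: R7=22|15=31
after ADD R6, 4: R6=104+4=108
after ADD R4, 1: R4=5+1=6
CMP R4, 8  (cmp 6,8)
JNZ L1: taken
after LOAD R7, [R6]: R7=M[108]=8
after AND R1, R7: R1=0&8=0
after AND R1, 7: R1=0&7=0
after OR R7, 15: R7=8|15=15
after ADD R6, 4: R6=108+4=112
after ADD R4, 1: R4=6+1=7
CMP R4, 8  (cmp 7,8)
JNZ L1: taken
after LOAD R7, [R6]: R7=M[112]=-3
after AND R1, R7: R1=0&(-3)=0
after AND R1, 7: R1=0&7=0
after OR R7, 15: R7=(-3)|15=-1
after ADD R6, 4: R6=112+4=116
after ADD R4, 1: R4=7+1=8
CMP R4, 8  (cmp 8,8)
JNZ L1: not taken
halt.
Total executed instructions: 37.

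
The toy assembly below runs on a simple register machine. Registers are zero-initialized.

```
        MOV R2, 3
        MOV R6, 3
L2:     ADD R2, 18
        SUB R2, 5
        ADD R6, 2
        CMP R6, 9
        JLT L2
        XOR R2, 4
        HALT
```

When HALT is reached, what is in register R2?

R2=3
R6=3
R2=3+18=21
R2=21-5=16
R6=3+2=5
CMP R6, 9  (cmp 5,9)
JLT L2: taken
R2=16+18=34
R2=34-5=29
R6=5+2=7
CMP R6, 9  (cmp 7,9)
JLT L2: taken
R2=29+18=47
R2=47-5=42
R6=7+2=9
CMP R6, 9  (cmp 9,9)
JLT L2: not taken
R2=42^4=46
halt.

46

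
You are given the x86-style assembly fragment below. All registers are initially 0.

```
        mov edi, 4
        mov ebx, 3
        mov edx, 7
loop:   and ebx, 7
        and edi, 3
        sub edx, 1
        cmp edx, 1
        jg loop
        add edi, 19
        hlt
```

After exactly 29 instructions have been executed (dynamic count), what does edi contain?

0

after mov edi, 4: edi=4
after mov ebx, 3: ebx=3
after mov edx, 7: edx=7
after and ebx, 7: ebx=3&7=3
after and edi, 3: edi=4&3=0
after sub edx, 1: edx=7-1=6
cmp edx, 1  (cmp 6,1)
jg loop: taken
after and ebx, 7: ebx=3&7=3
after and edi, 3: edi=0&3=0
after sub edx, 1: edx=6-1=5
cmp edx, 1  (cmp 5,1)
jg loop: taken
after and ebx, 7: ebx=3&7=3
after and edi, 3: edi=0&3=0
after sub edx, 1: edx=5-1=4
cmp edx, 1  (cmp 4,1)
jg loop: taken
after and ebx, 7: ebx=3&7=3
after and edi, 3: edi=0&3=0
after sub edx, 1: edx=4-1=3
cmp edx, 1  (cmp 3,1)
jg loop: taken
after and ebx, 7: ebx=3&7=3
after and edi, 3: edi=0&3=0
after sub edx, 1: edx=3-1=2
cmp edx, 1  (cmp 2,1)
jg loop: taken
after and ebx, 7: ebx=3&7=3
After step 29: edi = 0.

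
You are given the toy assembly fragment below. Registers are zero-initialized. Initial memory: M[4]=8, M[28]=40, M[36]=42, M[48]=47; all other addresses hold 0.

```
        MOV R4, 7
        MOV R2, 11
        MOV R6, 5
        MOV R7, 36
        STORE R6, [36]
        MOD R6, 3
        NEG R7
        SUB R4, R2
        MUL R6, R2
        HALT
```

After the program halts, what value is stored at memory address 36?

R4=7
R2=11
R6=5
R7=36
STORE R6, [36] → M[36]=5
R6=5%3=2
R7=-(36)=-36
R4=7-11=-4
R6=2*11=22
halt.

5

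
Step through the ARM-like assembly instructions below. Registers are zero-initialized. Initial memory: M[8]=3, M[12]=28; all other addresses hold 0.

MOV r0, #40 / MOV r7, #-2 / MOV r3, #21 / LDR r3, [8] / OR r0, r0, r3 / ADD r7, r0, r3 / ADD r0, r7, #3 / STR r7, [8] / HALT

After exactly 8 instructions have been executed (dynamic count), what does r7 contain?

46

after MOV r0, #40: r0=40
after MOV r7, #-2: r7=-2
after MOV r3, #21: r3=21
after LDR r3, [8]: r3=M[8]=3
after OR r0, r0, r3: r0=40|3=43
after ADD r7, r0, r3: r7=43+3=46
after ADD r0, r7, #3: r0=46+3=49
STR r7, [8] → M[8]=46
After step 8: r7 = 46.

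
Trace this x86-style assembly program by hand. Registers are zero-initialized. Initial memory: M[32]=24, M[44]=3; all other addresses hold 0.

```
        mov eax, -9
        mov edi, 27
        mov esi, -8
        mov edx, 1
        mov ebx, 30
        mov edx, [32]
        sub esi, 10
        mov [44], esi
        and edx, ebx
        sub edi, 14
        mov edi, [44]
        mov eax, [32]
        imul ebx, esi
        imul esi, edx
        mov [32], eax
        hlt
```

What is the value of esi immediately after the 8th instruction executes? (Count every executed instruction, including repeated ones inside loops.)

mov eax, -9 → eax=-9
mov edi, 27 → edi=27
mov esi, -8 → esi=-8
mov edx, 1 → edx=1
mov ebx, 30 → ebx=30
mov edx, [32] → edx=M[32]=24
sub esi, 10 → esi=(-8)-10=-18
mov [44], esi → M[44]=-18
After step 8: esi = -18.

-18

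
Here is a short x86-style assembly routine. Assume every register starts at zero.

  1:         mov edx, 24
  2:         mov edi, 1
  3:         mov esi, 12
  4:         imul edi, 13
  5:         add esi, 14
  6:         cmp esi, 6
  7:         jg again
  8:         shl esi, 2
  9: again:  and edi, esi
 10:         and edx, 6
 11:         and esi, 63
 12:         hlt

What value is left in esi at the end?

after mov edx, 24: edx=24
after mov edi, 1: edi=1
after mov esi, 12: esi=12
after imul edi, 13: edi=1*13=13
after add esi, 14: esi=12+14=26
cmp esi, 6  (cmp 26,6)
jg again: taken
after and edi, esi: edi=13&26=8
after and edx, 6: edx=24&6=0
after and esi, 63: esi=26&63=26
halt.

26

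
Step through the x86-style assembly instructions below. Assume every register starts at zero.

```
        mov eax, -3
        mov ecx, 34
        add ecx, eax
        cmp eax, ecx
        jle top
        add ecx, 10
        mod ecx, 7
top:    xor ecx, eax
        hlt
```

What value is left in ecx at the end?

-30

after mov eax, -3: eax=-3
after mov ecx, 34: ecx=34
after add ecx, eax: ecx=34+(-3)=31
cmp eax, ecx  (cmp -3,31)
jle top: taken
after xor ecx, eax: ecx=31^(-3)=-30
halt.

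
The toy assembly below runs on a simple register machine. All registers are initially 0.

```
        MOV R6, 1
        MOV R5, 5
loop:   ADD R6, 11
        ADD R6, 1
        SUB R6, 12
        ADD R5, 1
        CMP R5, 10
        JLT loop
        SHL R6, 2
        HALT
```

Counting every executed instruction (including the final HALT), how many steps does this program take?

after MOV R6, 1: R6=1
after MOV R5, 5: R5=5
after ADD R6, 11: R6=1+11=12
after ADD R6, 1: R6=12+1=13
after SUB R6, 12: R6=13-12=1
after ADD R5, 1: R5=5+1=6
CMP R5, 10  (cmp 6,10)
JLT loop: taken
after ADD R6, 11: R6=1+11=12
after ADD R6, 1: R6=12+1=13
after SUB R6, 12: R6=13-12=1
after ADD R5, 1: R5=6+1=7
CMP R5, 10  (cmp 7,10)
JLT loop: taken
after ADD R6, 11: R6=1+11=12
after ADD R6, 1: R6=12+1=13
after SUB R6, 12: R6=13-12=1
after ADD R5, 1: R5=7+1=8
CMP R5, 10  (cmp 8,10)
JLT loop: taken
after ADD R6, 11: R6=1+11=12
after ADD R6, 1: R6=12+1=13
after SUB R6, 12: R6=13-12=1
after ADD R5, 1: R5=8+1=9
CMP R5, 10  (cmp 9,10)
JLT loop: taken
after ADD R6, 11: R6=1+11=12
after ADD R6, 1: R6=12+1=13
after SUB R6, 12: R6=13-12=1
after ADD R5, 1: R5=9+1=10
CMP R5, 10  (cmp 10,10)
JLT loop: not taken
after SHL R6, 2: R6=1<<2=4
halt.
Total executed instructions: 34.

34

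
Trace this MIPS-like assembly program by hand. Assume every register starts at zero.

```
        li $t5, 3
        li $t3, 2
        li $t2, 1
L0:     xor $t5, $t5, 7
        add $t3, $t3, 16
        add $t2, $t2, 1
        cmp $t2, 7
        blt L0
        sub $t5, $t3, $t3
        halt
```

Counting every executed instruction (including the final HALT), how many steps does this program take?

35

$t5=3
$t3=2
$t2=1
$t5=3^7=4
$t3=2+16=18
$t2=1+1=2
cmp $t2, 7  (cmp 2,7)
blt L0: taken
$t5=4^7=3
$t3=18+16=34
$t2=2+1=3
cmp $t2, 7  (cmp 3,7)
blt L0: taken
$t5=3^7=4
$t3=34+16=50
$t2=3+1=4
cmp $t2, 7  (cmp 4,7)
blt L0: taken
$t5=4^7=3
$t3=50+16=66
$t2=4+1=5
cmp $t2, 7  (cmp 5,7)
blt L0: taken
$t5=3^7=4
$t3=66+16=82
$t2=5+1=6
cmp $t2, 7  (cmp 6,7)
blt L0: taken
$t5=4^7=3
$t3=82+16=98
$t2=6+1=7
cmp $t2, 7  (cmp 7,7)
blt L0: not taken
$t5=98-98=0
halt.
Total executed instructions: 35.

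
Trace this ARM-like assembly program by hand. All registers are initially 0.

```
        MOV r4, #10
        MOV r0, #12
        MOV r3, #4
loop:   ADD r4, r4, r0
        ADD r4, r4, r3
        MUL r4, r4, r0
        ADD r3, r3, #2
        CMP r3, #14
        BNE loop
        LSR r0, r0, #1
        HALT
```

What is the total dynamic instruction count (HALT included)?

after MOV r4, #10: r4=10
after MOV r0, #12: r0=12
after MOV r3, #4: r3=4
after ADD r4, r4, r0: r4=10+12=22
after ADD r4, r4, r3: r4=22+4=26
after MUL r4, r4, r0: r4=26*12=312
after ADD r3, r3, #2: r3=4+2=6
CMP r3, #14  (cmp 6,14)
BNE loop: taken
after ADD r4, r4, r0: r4=312+12=324
after ADD r4, r4, r3: r4=324+6=330
after MUL r4, r4, r0: r4=330*12=3960
after ADD r3, r3, #2: r3=6+2=8
CMP r3, #14  (cmp 8,14)
BNE loop: taken
after ADD r4, r4, r0: r4=3960+12=3972
after ADD r4, r4, r3: r4=3972+8=3980
after MUL r4, r4, r0: r4=3980*12=47760
after ADD r3, r3, #2: r3=8+2=10
CMP r3, #14  (cmp 10,14)
BNE loop: taken
after ADD r4, r4, r0: r4=47760+12=47772
after ADD r4, r4, r3: r4=47772+10=47782
after MUL r4, r4, r0: r4=47782*12=573384
after ADD r3, r3, #2: r3=10+2=12
CMP r3, #14  (cmp 12,14)
BNE loop: taken
after ADD r4, r4, r0: r4=573384+12=573396
after ADD r4, r4, r3: r4=573396+12=573408
after MUL r4, r4, r0: r4=573408*12=6880896
after ADD r3, r3, #2: r3=12+2=14
CMP r3, #14  (cmp 14,14)
BNE loop: not taken
after LSR r0, r0, #1: r0=12>>1=6
halt.
Total executed instructions: 35.

35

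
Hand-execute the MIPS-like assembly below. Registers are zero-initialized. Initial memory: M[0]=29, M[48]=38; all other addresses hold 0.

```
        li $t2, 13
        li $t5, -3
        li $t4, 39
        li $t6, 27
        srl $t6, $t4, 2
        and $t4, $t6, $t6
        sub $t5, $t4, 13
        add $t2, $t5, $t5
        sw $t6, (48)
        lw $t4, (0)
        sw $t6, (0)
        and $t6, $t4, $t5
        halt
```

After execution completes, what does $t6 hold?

after li $t2, 13: $t2=13
after li $t5, -3: $t5=-3
after li $t4, 39: $t4=39
after li $t6, 27: $t6=27
after srl $t6, $t4, 2: $t6=39>>2=9
after and $t4, $t6, $t6: $t4=9&9=9
after sub $t5, $t4, 13: $t5=9-13=-4
after add $t2, $t5, $t5: $t2=(-4)+(-4)=-8
sw $t6, (48) → M[48]=9
after lw $t4, (0): $t4=M[0]=29
sw $t6, (0) → M[0]=9
after and $t6, $t4, $t5: $t6=29&(-4)=28
halt.

28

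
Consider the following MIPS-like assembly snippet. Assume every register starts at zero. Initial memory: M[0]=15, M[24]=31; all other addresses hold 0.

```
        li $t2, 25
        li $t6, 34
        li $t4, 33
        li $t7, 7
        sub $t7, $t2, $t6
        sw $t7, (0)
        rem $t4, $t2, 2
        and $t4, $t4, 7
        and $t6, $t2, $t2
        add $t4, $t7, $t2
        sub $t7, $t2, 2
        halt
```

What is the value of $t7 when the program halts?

$t2=25
$t6=34
$t4=33
$t7=7
$t7=25-34=-9
sw $t7, (0) → M[0]=-9
$t4=25%2=1
$t4=1&7=1
$t6=25&25=25
$t4=(-9)+25=16
$t7=25-2=23
halt.

23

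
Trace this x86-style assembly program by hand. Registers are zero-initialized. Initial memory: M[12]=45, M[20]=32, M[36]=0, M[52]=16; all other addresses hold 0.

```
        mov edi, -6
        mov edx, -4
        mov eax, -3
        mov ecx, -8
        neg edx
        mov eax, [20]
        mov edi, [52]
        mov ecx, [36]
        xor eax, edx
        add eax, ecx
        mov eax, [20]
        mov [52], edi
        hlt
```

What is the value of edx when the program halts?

after mov edi, -6: edi=-6
after mov edx, -4: edx=-4
after mov eax, -3: eax=-3
after mov ecx, -8: ecx=-8
after neg edx: edx=-(-4)=4
after mov eax, [20]: eax=M[20]=32
after mov edi, [52]: edi=M[52]=16
after mov ecx, [36]: ecx=M[36]=0
after xor eax, edx: eax=32^4=36
after add eax, ecx: eax=36+0=36
after mov eax, [20]: eax=M[20]=32
mov [52], edi → M[52]=16
halt.

4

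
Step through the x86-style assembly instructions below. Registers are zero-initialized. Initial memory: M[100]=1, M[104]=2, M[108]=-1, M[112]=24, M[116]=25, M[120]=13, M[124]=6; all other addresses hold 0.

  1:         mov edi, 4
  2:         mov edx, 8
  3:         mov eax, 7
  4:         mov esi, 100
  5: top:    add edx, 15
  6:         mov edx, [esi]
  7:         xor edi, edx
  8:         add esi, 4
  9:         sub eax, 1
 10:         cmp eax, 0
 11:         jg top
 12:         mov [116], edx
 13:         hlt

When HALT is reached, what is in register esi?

128

mov edi, 4 → edi=4
mov edx, 8 → edx=8
mov eax, 7 → eax=7
mov esi, 100 → esi=100
add edx, 15 → edx=8+15=23
mov edx, [esi] → edx=M[100]=1
xor edi, edx → edi=4^1=5
add esi, 4 → esi=100+4=104
sub eax, 1 → eax=7-1=6
cmp eax, 0  (cmp 6,0)
jg top: taken
add edx, 15 → edx=1+15=16
mov edx, [esi] → edx=M[104]=2
xor edi, edx → edi=5^2=7
add esi, 4 → esi=104+4=108
sub eax, 1 → eax=6-1=5
cmp eax, 0  (cmp 5,0)
jg top: taken
add edx, 15 → edx=2+15=17
mov edx, [esi] → edx=M[108]=-1
xor edi, edx → edi=7^(-1)=-8
add esi, 4 → esi=108+4=112
sub eax, 1 → eax=5-1=4
cmp eax, 0  (cmp 4,0)
jg top: taken
add edx, 15 → edx=(-1)+15=14
mov edx, [esi] → edx=M[112]=24
xor edi, edx → edi=(-8)^24=-32
add esi, 4 → esi=112+4=116
sub eax, 1 → eax=4-1=3
cmp eax, 0  (cmp 3,0)
jg top: taken
add edx, 15 → edx=24+15=39
mov edx, [esi] → edx=M[116]=25
xor edi, edx → edi=(-32)^25=-7
add esi, 4 → esi=116+4=120
sub eax, 1 → eax=3-1=2
cmp eax, 0  (cmp 2,0)
jg top: taken
add edx, 15 → edx=25+15=40
mov edx, [esi] → edx=M[120]=13
xor edi, edx → edi=(-7)^13=-12
add esi, 4 → esi=120+4=124
sub eax, 1 → eax=2-1=1
cmp eax, 0  (cmp 1,0)
jg top: taken
add edx, 15 → edx=13+15=28
mov edx, [esi] → edx=M[124]=6
xor edi, edx → edi=(-12)^6=-14
add esi, 4 → esi=124+4=128
sub eax, 1 → eax=1-1=0
cmp eax, 0  (cmp 0,0)
jg top: not taken
mov [116], edx → M[116]=6
halt.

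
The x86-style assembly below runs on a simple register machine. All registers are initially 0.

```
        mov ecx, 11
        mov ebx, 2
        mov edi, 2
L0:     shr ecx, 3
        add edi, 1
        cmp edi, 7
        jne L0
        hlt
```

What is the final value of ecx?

ecx=11
ebx=2
edi=2
ecx=11>>3=1
edi=2+1=3
cmp edi, 7  (cmp 3,7)
jne L0: taken
ecx=1>>3=0
edi=3+1=4
cmp edi, 7  (cmp 4,7)
jne L0: taken
ecx=0>>3=0
edi=4+1=5
cmp edi, 7  (cmp 5,7)
jne L0: taken
ecx=0>>3=0
edi=5+1=6
cmp edi, 7  (cmp 6,7)
jne L0: taken
ecx=0>>3=0
edi=6+1=7
cmp edi, 7  (cmp 7,7)
jne L0: not taken
halt.

0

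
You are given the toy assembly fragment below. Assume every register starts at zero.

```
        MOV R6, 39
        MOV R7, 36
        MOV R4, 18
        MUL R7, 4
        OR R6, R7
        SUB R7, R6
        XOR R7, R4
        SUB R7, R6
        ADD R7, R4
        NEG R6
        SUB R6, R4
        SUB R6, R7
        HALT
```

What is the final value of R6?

17

after MOV R6, 39: R6=39
after MOV R7, 36: R7=36
after MOV R4, 18: R4=18
after MUL R7, 4: R7=36*4=144
after OR R6, R7: R6=39|144=183
after SUB R7, R6: R7=144-183=-39
after XOR R7, R4: R7=(-39)^18=-53
after SUB R7, R6: R7=(-53)-183=-236
after ADD R7, R4: R7=(-236)+18=-218
after NEG R6: R6=-(183)=-183
after SUB R6, R4: R6=(-183)-18=-201
after SUB R6, R7: R6=(-201)-(-218)=17
halt.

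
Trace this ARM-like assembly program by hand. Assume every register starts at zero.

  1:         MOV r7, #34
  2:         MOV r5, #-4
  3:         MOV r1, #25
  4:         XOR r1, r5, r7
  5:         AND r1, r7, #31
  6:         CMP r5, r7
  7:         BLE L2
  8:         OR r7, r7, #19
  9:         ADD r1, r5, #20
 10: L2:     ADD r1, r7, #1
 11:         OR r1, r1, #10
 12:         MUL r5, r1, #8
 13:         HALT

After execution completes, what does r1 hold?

43

MOV r7, #34 → r7=34
MOV r5, #-4 → r5=-4
MOV r1, #25 → r1=25
XOR r1, r5, r7 → r1=(-4)^34=-34
AND r1, r7, #31 → r1=34&31=2
CMP r5, r7  (cmp -4,34)
BLE L2: taken
ADD r1, r7, #1 → r1=34+1=35
OR r1, r1, #10 → r1=35|10=43
MUL r5, r1, #8 → r5=43*8=344
halt.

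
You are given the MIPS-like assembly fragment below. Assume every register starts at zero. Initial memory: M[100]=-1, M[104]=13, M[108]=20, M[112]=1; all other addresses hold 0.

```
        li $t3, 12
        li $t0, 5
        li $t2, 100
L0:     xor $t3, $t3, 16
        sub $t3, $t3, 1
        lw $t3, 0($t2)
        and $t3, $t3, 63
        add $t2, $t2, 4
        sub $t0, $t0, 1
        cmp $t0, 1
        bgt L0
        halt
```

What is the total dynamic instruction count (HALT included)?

after li $t3, 12: $t3=12
after li $t0, 5: $t0=5
after li $t2, 100: $t2=100
after xor $t3, $t3, 16: $t3=12^16=28
after sub $t3, $t3, 1: $t3=28-1=27
after lw $t3, 0($t2): $t3=M[100]=-1
after and $t3, $t3, 63: $t3=(-1)&63=63
after add $t2, $t2, 4: $t2=100+4=104
after sub $t0, $t0, 1: $t0=5-1=4
cmp $t0, 1  (cmp 4,1)
bgt L0: taken
after xor $t3, $t3, 16: $t3=63^16=47
after sub $t3, $t3, 1: $t3=47-1=46
after lw $t3, 0($t2): $t3=M[104]=13
after and $t3, $t3, 63: $t3=13&63=13
after add $t2, $t2, 4: $t2=104+4=108
after sub $t0, $t0, 1: $t0=4-1=3
cmp $t0, 1  (cmp 3,1)
bgt L0: taken
after xor $t3, $t3, 16: $t3=13^16=29
after sub $t3, $t3, 1: $t3=29-1=28
after lw $t3, 0($t2): $t3=M[108]=20
after and $t3, $t3, 63: $t3=20&63=20
after add $t2, $t2, 4: $t2=108+4=112
after sub $t0, $t0, 1: $t0=3-1=2
cmp $t0, 1  (cmp 2,1)
bgt L0: taken
after xor $t3, $t3, 16: $t3=20^16=4
after sub $t3, $t3, 1: $t3=4-1=3
after lw $t3, 0($t2): $t3=M[112]=1
after and $t3, $t3, 63: $t3=1&63=1
after add $t2, $t2, 4: $t2=112+4=116
after sub $t0, $t0, 1: $t0=2-1=1
cmp $t0, 1  (cmp 1,1)
bgt L0: not taken
halt.
Total executed instructions: 36.

36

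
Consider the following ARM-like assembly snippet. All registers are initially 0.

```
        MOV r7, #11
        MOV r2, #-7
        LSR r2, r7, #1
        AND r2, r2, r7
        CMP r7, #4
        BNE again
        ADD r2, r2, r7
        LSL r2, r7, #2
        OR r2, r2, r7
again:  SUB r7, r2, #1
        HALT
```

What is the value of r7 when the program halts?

after MOV r7, #11: r7=11
after MOV r2, #-7: r2=-7
after LSR r2, r7, #1: r2=11>>1=5
after AND r2, r2, r7: r2=5&11=1
CMP r7, #4  (cmp 11,4)
BNE again: taken
after SUB r7, r2, #1: r7=1-1=0
halt.

0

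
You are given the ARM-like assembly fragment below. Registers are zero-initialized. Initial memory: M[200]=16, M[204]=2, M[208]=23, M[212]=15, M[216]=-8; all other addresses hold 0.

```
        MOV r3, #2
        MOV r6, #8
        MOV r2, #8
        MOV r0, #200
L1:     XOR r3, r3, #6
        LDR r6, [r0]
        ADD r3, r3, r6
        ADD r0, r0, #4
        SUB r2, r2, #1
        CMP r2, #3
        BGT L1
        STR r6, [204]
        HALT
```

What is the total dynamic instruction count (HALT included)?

after MOV r3, #2: r3=2
after MOV r6, #8: r6=8
after MOV r2, #8: r2=8
after MOV r0, #200: r0=200
after XOR r3, r3, #6: r3=2^6=4
after LDR r6, [r0]: r6=M[200]=16
after ADD r3, r3, r6: r3=4+16=20
after ADD r0, r0, #4: r0=200+4=204
after SUB r2, r2, #1: r2=8-1=7
CMP r2, #3  (cmp 7,3)
BGT L1: taken
after XOR r3, r3, #6: r3=20^6=18
after LDR r6, [r0]: r6=M[204]=2
after ADD r3, r3, r6: r3=18+2=20
after ADD r0, r0, #4: r0=204+4=208
after SUB r2, r2, #1: r2=7-1=6
CMP r2, #3  (cmp 6,3)
BGT L1: taken
after XOR r3, r3, #6: r3=20^6=18
after LDR r6, [r0]: r6=M[208]=23
after ADD r3, r3, r6: r3=18+23=41
after ADD r0, r0, #4: r0=208+4=212
after SUB r2, r2, #1: r2=6-1=5
CMP r2, #3  (cmp 5,3)
BGT L1: taken
after XOR r3, r3, #6: r3=41^6=47
after LDR r6, [r0]: r6=M[212]=15
after ADD r3, r3, r6: r3=47+15=62
after ADD r0, r0, #4: r0=212+4=216
after SUB r2, r2, #1: r2=5-1=4
CMP r2, #3  (cmp 4,3)
BGT L1: taken
after XOR r3, r3, #6: r3=62^6=56
after LDR r6, [r0]: r6=M[216]=-8
after ADD r3, r3, r6: r3=56+(-8)=48
after ADD r0, r0, #4: r0=216+4=220
after SUB r2, r2, #1: r2=4-1=3
CMP r2, #3  (cmp 3,3)
BGT L1: not taken
STR r6, [204] → M[204]=-8
halt.
Total executed instructions: 41.

41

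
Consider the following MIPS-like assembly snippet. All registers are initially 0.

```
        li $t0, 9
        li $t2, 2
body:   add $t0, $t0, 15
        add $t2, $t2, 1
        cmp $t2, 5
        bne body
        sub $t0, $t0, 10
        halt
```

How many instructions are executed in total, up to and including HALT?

16

li $t0, 9 → $t0=9
li $t2, 2 → $t2=2
add $t0, $t0, 15 → $t0=9+15=24
add $t2, $t2, 1 → $t2=2+1=3
cmp $t2, 5  (cmp 3,5)
bne body: taken
add $t0, $t0, 15 → $t0=24+15=39
add $t2, $t2, 1 → $t2=3+1=4
cmp $t2, 5  (cmp 4,5)
bne body: taken
add $t0, $t0, 15 → $t0=39+15=54
add $t2, $t2, 1 → $t2=4+1=5
cmp $t2, 5  (cmp 5,5)
bne body: not taken
sub $t0, $t0, 10 → $t0=54-10=44
halt.
Total executed instructions: 16.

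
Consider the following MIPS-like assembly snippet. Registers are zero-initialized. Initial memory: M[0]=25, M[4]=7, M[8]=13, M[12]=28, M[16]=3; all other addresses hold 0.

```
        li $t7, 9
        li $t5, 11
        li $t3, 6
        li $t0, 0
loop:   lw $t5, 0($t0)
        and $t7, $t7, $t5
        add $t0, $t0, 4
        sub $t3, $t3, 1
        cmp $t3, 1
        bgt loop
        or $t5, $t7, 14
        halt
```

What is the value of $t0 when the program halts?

20

after li $t7, 9: $t7=9
after li $t5, 11: $t5=11
after li $t3, 6: $t3=6
after li $t0, 0: $t0=0
after lw $t5, 0($t0): $t5=M[0]=25
after and $t7, $t7, $t5: $t7=9&25=9
after add $t0, $t0, 4: $t0=0+4=4
after sub $t3, $t3, 1: $t3=6-1=5
cmp $t3, 1  (cmp 5,1)
bgt loop: taken
after lw $t5, 0($t0): $t5=M[4]=7
after and $t7, $t7, $t5: $t7=9&7=1
after add $t0, $t0, 4: $t0=4+4=8
after sub $t3, $t3, 1: $t3=5-1=4
cmp $t3, 1  (cmp 4,1)
bgt loop: taken
after lw $t5, 0($t0): $t5=M[8]=13
after and $t7, $t7, $t5: $t7=1&13=1
after add $t0, $t0, 4: $t0=8+4=12
after sub $t3, $t3, 1: $t3=4-1=3
cmp $t3, 1  (cmp 3,1)
bgt loop: taken
after lw $t5, 0($t0): $t5=M[12]=28
after and $t7, $t7, $t5: $t7=1&28=0
after add $t0, $t0, 4: $t0=12+4=16
after sub $t3, $t3, 1: $t3=3-1=2
cmp $t3, 1  (cmp 2,1)
bgt loop: taken
after lw $t5, 0($t0): $t5=M[16]=3
after and $t7, $t7, $t5: $t7=0&3=0
after add $t0, $t0, 4: $t0=16+4=20
after sub $t3, $t3, 1: $t3=2-1=1
cmp $t3, 1  (cmp 1,1)
bgt loop: not taken
after or $t5, $t7, 14: $t5=0|14=14
halt.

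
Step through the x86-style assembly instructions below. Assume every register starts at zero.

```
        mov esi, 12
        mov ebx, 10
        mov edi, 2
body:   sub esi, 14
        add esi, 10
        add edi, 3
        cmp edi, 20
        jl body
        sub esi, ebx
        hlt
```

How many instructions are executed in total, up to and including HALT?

35

mov esi, 12 → esi=12
mov ebx, 10 → ebx=10
mov edi, 2 → edi=2
sub esi, 14 → esi=12-14=-2
add esi, 10 → esi=(-2)+10=8
add edi, 3 → edi=2+3=5
cmp edi, 20  (cmp 5,20)
jl body: taken
sub esi, 14 → esi=8-14=-6
add esi, 10 → esi=(-6)+10=4
add edi, 3 → edi=5+3=8
cmp edi, 20  (cmp 8,20)
jl body: taken
sub esi, 14 → esi=4-14=-10
add esi, 10 → esi=(-10)+10=0
add edi, 3 → edi=8+3=11
cmp edi, 20  (cmp 11,20)
jl body: taken
sub esi, 14 → esi=0-14=-14
add esi, 10 → esi=(-14)+10=-4
add edi, 3 → edi=11+3=14
cmp edi, 20  (cmp 14,20)
jl body: taken
sub esi, 14 → esi=(-4)-14=-18
add esi, 10 → esi=(-18)+10=-8
add edi, 3 → edi=14+3=17
cmp edi, 20  (cmp 17,20)
jl body: taken
sub esi, 14 → esi=(-8)-14=-22
add esi, 10 → esi=(-22)+10=-12
add edi, 3 → edi=17+3=20
cmp edi, 20  (cmp 20,20)
jl body: not taken
sub esi, ebx → esi=(-12)-10=-22
halt.
Total executed instructions: 35.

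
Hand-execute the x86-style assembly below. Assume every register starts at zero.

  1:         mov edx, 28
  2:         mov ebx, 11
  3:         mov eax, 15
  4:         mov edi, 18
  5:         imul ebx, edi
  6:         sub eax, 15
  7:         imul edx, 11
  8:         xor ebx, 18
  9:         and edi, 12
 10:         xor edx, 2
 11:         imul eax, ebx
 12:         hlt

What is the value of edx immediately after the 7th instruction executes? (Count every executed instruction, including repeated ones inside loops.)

edx=28
ebx=11
eax=15
edi=18
ebx=11*18=198
eax=15-15=0
edx=28*11=308
After step 7: edx = 308.

308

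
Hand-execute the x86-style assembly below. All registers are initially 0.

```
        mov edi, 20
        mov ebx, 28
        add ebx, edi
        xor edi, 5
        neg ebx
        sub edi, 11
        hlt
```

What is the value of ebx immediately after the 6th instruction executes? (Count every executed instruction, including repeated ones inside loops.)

-48

mov edi, 20 → edi=20
mov ebx, 28 → ebx=28
add ebx, edi → ebx=28+20=48
xor edi, 5 → edi=20^5=17
neg ebx → ebx=-(48)=-48
sub edi, 11 → edi=17-11=6
After step 6: ebx = -48.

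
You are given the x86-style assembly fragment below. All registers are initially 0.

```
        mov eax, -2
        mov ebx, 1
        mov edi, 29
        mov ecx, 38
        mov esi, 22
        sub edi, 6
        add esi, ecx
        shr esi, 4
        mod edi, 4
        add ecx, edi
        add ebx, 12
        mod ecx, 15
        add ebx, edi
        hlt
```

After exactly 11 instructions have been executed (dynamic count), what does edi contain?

3

eax=-2
ebx=1
edi=29
ecx=38
esi=22
edi=29-6=23
esi=22+38=60
esi=60>>4=3
edi=23%4=3
ecx=38+3=41
ebx=1+12=13
After step 11: edi = 3.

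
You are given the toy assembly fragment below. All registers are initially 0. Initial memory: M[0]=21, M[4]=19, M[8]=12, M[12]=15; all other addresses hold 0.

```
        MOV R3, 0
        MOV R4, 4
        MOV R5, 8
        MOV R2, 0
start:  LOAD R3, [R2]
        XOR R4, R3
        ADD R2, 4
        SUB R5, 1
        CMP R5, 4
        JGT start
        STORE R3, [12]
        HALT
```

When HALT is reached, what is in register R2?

R3=0
R4=4
R5=8
R2=0
R3=M[0]=21
R4=4^21=17
R2=0+4=4
R5=8-1=7
CMP R5, 4  (cmp 7,4)
JGT start: taken
R3=M[4]=19
R4=17^19=2
R2=4+4=8
R5=7-1=6
CMP R5, 4  (cmp 6,4)
JGT start: taken
R3=M[8]=12
R4=2^12=14
R2=8+4=12
R5=6-1=5
CMP R5, 4  (cmp 5,4)
JGT start: taken
R3=M[12]=15
R4=14^15=1
R2=12+4=16
R5=5-1=4
CMP R5, 4  (cmp 4,4)
JGT start: not taken
STORE R3, [12] → M[12]=15
halt.

16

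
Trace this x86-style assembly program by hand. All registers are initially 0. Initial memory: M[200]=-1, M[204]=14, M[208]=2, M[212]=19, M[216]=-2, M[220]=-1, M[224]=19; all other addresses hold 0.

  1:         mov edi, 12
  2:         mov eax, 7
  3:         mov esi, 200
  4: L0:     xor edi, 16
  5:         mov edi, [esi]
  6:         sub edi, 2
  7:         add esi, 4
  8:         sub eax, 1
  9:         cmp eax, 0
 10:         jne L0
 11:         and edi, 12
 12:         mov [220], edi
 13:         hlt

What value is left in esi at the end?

after mov edi, 12: edi=12
after mov eax, 7: eax=7
after mov esi, 200: esi=200
after xor edi, 16: edi=12^16=28
after mov edi, [esi]: edi=M[200]=-1
after sub edi, 2: edi=(-1)-2=-3
after add esi, 4: esi=200+4=204
after sub eax, 1: eax=7-1=6
cmp eax, 0  (cmp 6,0)
jne L0: taken
after xor edi, 16: edi=(-3)^16=-19
after mov edi, [esi]: edi=M[204]=14
after sub edi, 2: edi=14-2=12
after add esi, 4: esi=204+4=208
after sub eax, 1: eax=6-1=5
cmp eax, 0  (cmp 5,0)
jne L0: taken
after xor edi, 16: edi=12^16=28
after mov edi, [esi]: edi=M[208]=2
after sub edi, 2: edi=2-2=0
after add esi, 4: esi=208+4=212
after sub eax, 1: eax=5-1=4
cmp eax, 0  (cmp 4,0)
jne L0: taken
after xor edi, 16: edi=0^16=16
after mov edi, [esi]: edi=M[212]=19
after sub edi, 2: edi=19-2=17
after add esi, 4: esi=212+4=216
after sub eax, 1: eax=4-1=3
cmp eax, 0  (cmp 3,0)
jne L0: taken
after xor edi, 16: edi=17^16=1
after mov edi, [esi]: edi=M[216]=-2
after sub edi, 2: edi=(-2)-2=-4
after add esi, 4: esi=216+4=220
after sub eax, 1: eax=3-1=2
cmp eax, 0  (cmp 2,0)
jne L0: taken
after xor edi, 16: edi=(-4)^16=-20
after mov edi, [esi]: edi=M[220]=-1
after sub edi, 2: edi=(-1)-2=-3
after add esi, 4: esi=220+4=224
after sub eax, 1: eax=2-1=1
cmp eax, 0  (cmp 1,0)
jne L0: taken
after xor edi, 16: edi=(-3)^16=-19
after mov edi, [esi]: edi=M[224]=19
after sub edi, 2: edi=19-2=17
after add esi, 4: esi=224+4=228
after sub eax, 1: eax=1-1=0
cmp eax, 0  (cmp 0,0)
jne L0: not taken
after and edi, 12: edi=17&12=0
mov [220], edi → M[220]=0
halt.

228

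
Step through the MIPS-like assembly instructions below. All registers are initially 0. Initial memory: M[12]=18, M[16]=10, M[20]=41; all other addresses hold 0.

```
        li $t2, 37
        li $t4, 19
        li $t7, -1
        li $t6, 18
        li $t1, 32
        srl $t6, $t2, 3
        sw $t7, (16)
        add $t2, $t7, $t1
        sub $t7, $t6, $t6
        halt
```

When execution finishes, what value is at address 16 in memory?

-1

after li $t2, 37: $t2=37
after li $t4, 19: $t4=19
after li $t7, -1: $t7=-1
after li $t6, 18: $t6=18
after li $t1, 32: $t1=32
after srl $t6, $t2, 3: $t6=37>>3=4
sw $t7, (16) → M[16]=-1
after add $t2, $t7, $t1: $t2=(-1)+32=31
after sub $t7, $t6, $t6: $t7=4-4=0
halt.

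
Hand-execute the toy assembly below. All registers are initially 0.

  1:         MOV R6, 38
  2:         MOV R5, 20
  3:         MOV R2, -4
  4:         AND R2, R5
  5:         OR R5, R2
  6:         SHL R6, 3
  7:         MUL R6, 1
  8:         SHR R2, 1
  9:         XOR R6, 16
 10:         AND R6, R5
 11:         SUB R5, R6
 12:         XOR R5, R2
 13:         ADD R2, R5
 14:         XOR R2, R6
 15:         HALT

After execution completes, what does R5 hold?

30

MOV R6, 38 → R6=38
MOV R5, 20 → R5=20
MOV R2, -4 → R2=-4
AND R2, R5 → R2=(-4)&20=20
OR R5, R2 → R5=20|20=20
SHL R6, 3 → R6=38<<3=304
MUL R6, 1 → R6=304*1=304
SHR R2, 1 → R2=20>>1=10
XOR R6, 16 → R6=304^16=288
AND R6, R5 → R6=288&20=0
SUB R5, R6 → R5=20-0=20
XOR R5, R2 → R5=20^10=30
ADD R2, R5 → R2=10+30=40
XOR R2, R6 → R2=40^0=40
halt.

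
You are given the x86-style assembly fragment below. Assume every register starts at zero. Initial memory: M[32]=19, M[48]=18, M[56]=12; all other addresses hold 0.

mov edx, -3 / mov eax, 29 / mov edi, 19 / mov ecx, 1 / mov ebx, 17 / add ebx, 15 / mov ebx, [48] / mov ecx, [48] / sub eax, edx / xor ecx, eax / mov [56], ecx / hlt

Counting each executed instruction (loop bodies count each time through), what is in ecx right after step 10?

50

after mov edx, -3: edx=-3
after mov eax, 29: eax=29
after mov edi, 19: edi=19
after mov ecx, 1: ecx=1
after mov ebx, 17: ebx=17
after add ebx, 15: ebx=17+15=32
after mov ebx, [48]: ebx=M[48]=18
after mov ecx, [48]: ecx=M[48]=18
after sub eax, edx: eax=29-(-3)=32
after xor ecx, eax: ecx=18^32=50
After step 10: ecx = 50.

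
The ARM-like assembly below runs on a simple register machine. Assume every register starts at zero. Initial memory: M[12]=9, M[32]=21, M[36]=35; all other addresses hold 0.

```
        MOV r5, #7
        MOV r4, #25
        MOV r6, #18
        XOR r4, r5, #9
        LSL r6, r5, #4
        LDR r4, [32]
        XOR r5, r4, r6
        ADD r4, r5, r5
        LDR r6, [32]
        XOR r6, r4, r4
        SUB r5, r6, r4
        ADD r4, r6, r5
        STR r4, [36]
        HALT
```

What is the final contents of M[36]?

after MOV r5, #7: r5=7
after MOV r4, #25: r4=25
after MOV r6, #18: r6=18
after XOR r4, r5, #9: r4=7^9=14
after LSL r6, r5, #4: r6=7<<4=112
after LDR r4, [32]: r4=M[32]=21
after XOR r5, r4, r6: r5=21^112=101
after ADD r4, r5, r5: r4=101+101=202
after LDR r6, [32]: r6=M[32]=21
after XOR r6, r4, r4: r6=202^202=0
after SUB r5, r6, r4: r5=0-202=-202
after ADD r4, r6, r5: r4=0+(-202)=-202
STR r4, [36] → M[36]=-202
halt.

-202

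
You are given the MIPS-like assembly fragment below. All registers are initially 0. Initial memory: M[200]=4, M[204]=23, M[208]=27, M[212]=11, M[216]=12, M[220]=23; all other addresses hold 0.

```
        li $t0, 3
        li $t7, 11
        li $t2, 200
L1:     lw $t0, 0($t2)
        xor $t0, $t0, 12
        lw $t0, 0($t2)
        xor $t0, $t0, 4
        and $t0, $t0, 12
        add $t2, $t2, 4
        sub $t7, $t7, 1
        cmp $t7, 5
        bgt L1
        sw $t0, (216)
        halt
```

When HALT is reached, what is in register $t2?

224

after li $t0, 3: $t0=3
after li $t7, 11: $t7=11
after li $t2, 200: $t2=200
after lw $t0, 0($t2): $t0=M[200]=4
after xor $t0, $t0, 12: $t0=4^12=8
after lw $t0, 0($t2): $t0=M[200]=4
after xor $t0, $t0, 4: $t0=4^4=0
after and $t0, $t0, 12: $t0=0&12=0
after add $t2, $t2, 4: $t2=200+4=204
after sub $t7, $t7, 1: $t7=11-1=10
cmp $t7, 5  (cmp 10,5)
bgt L1: taken
after lw $t0, 0($t2): $t0=M[204]=23
after xor $t0, $t0, 12: $t0=23^12=27
after lw $t0, 0($t2): $t0=M[204]=23
after xor $t0, $t0, 4: $t0=23^4=19
after and $t0, $t0, 12: $t0=19&12=0
after add $t2, $t2, 4: $t2=204+4=208
after sub $t7, $t7, 1: $t7=10-1=9
cmp $t7, 5  (cmp 9,5)
bgt L1: taken
after lw $t0, 0($t2): $t0=M[208]=27
after xor $t0, $t0, 12: $t0=27^12=23
after lw $t0, 0($t2): $t0=M[208]=27
after xor $t0, $t0, 4: $t0=27^4=31
after and $t0, $t0, 12: $t0=31&12=12
after add $t2, $t2, 4: $t2=208+4=212
after sub $t7, $t7, 1: $t7=9-1=8
cmp $t7, 5  (cmp 8,5)
bgt L1: taken
after lw $t0, 0($t2): $t0=M[212]=11
after xor $t0, $t0, 12: $t0=11^12=7
after lw $t0, 0($t2): $t0=M[212]=11
after xor $t0, $t0, 4: $t0=11^4=15
after and $t0, $t0, 12: $t0=15&12=12
after add $t2, $t2, 4: $t2=212+4=216
after sub $t7, $t7, 1: $t7=8-1=7
cmp $t7, 5  (cmp 7,5)
bgt L1: taken
after lw $t0, 0($t2): $t0=M[216]=12
after xor $t0, $t0, 12: $t0=12^12=0
after lw $t0, 0($t2): $t0=M[216]=12
after xor $t0, $t0, 4: $t0=12^4=8
after and $t0, $t0, 12: $t0=8&12=8
after add $t2, $t2, 4: $t2=216+4=220
after sub $t7, $t7, 1: $t7=7-1=6
cmp $t7, 5  (cmp 6,5)
bgt L1: taken
after lw $t0, 0($t2): $t0=M[220]=23
after xor $t0, $t0, 12: $t0=23^12=27
after lw $t0, 0($t2): $t0=M[220]=23
after xor $t0, $t0, 4: $t0=23^4=19
after and $t0, $t0, 12: $t0=19&12=0
after add $t2, $t2, 4: $t2=220+4=224
after sub $t7, $t7, 1: $t7=6-1=5
cmp $t7, 5  (cmp 5,5)
bgt L1: not taken
sw $t0, (216) → M[216]=0
halt.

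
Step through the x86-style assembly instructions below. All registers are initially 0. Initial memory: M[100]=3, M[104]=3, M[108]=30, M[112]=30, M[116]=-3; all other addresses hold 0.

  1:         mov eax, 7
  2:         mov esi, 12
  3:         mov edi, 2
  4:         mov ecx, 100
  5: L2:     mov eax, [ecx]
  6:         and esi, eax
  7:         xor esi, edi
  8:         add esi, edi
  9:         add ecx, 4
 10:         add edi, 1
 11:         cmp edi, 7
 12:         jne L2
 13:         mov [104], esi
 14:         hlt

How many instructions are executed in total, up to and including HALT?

eax=7
esi=12
edi=2
ecx=100
eax=M[100]=3
esi=12&3=0
esi=0^2=2
esi=2+2=4
ecx=100+4=104
edi=2+1=3
cmp edi, 7  (cmp 3,7)
jne L2: taken
eax=M[104]=3
esi=4&3=0
esi=0^3=3
esi=3+3=6
ecx=104+4=108
edi=3+1=4
cmp edi, 7  (cmp 4,7)
jne L2: taken
eax=M[108]=30
esi=6&30=6
esi=6^4=2
esi=2+4=6
ecx=108+4=112
edi=4+1=5
cmp edi, 7  (cmp 5,7)
jne L2: taken
eax=M[112]=30
esi=6&30=6
esi=6^5=3
esi=3+5=8
ecx=112+4=116
edi=5+1=6
cmp edi, 7  (cmp 6,7)
jne L2: taken
eax=M[116]=-3
esi=8&(-3)=8
esi=8^6=14
esi=14+6=20
ecx=116+4=120
edi=6+1=7
cmp edi, 7  (cmp 7,7)
jne L2: not taken
mov [104], esi → M[104]=20
halt.
Total executed instructions: 46.

46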